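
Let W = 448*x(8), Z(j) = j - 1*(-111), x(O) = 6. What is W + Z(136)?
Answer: 2935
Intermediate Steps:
Z(j) = 111 + j (Z(j) = j + 111 = 111 + j)
W = 2688 (W = 448*6 = 2688)
W + Z(136) = 2688 + (111 + 136) = 2688 + 247 = 2935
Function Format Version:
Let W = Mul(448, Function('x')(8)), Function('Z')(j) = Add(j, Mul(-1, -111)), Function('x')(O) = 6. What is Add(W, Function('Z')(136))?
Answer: 2935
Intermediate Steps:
Function('Z')(j) = Add(111, j) (Function('Z')(j) = Add(j, 111) = Add(111, j))
W = 2688 (W = Mul(448, 6) = 2688)
Add(W, Function('Z')(136)) = Add(2688, Add(111, 136)) = Add(2688, 247) = 2935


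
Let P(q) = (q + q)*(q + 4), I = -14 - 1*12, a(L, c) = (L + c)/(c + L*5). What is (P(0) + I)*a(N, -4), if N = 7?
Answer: -78/31 ≈ -2.5161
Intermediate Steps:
a(L, c) = (L + c)/(c + 5*L)
I = -26 (I = -14 - 12 = -26)
P(q) = 2*q*(4 + q) (P(q) = (2*q)*(4 + q) = 2*q*(4 + q))
(P(0) + I)*a(N, -4) = (2*0*(4 + 0) - 26)*((7 - 4)/(-4 + 5*7)) = (2*0*4 - 26)*(3/(-4 + 35)) = (0 - 26)*(3/31) = -26*3/31 = -78/31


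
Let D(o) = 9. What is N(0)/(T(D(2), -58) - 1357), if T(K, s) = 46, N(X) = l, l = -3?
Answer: 1/437 ≈ 0.0022883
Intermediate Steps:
N(X) = -3
N(0)/(T(D(2), -58) - 1357) = -3/(46 - 1357) = -3/(-1311) = -1/1311*(-3) = 1/437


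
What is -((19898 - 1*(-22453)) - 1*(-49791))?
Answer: -92142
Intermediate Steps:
-((19898 - 1*(-22453)) - 1*(-49791)) = -((19898 + 22453) + 49791) = -(42351 + 49791) = -1*92142 = -92142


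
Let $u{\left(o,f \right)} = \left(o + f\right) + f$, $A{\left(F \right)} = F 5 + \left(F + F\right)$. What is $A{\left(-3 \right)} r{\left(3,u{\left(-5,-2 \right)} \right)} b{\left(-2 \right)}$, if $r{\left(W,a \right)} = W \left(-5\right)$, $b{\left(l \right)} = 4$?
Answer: $1260$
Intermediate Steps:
$A{\left(F \right)} = 7 F$ ($A{\left(F \right)} = 5 F + 2 F = 7 F$)
$u{\left(o,f \right)} = o + 2 f$ ($u{\left(o,f \right)} = \left(f + o\right) + f = o + 2 f$)
$r{\left(W,a \right)} = - 5 W$
$A{\left(-3 \right)} r{\left(3,u{\left(-5,-2 \right)} \right)} b{\left(-2 \right)} = 7 \left(-3\right) \left(\left(-5\right) 3\right) 4 = \left(-21\right) \left(-15\right) 4 = 315 \cdot 4 = 1260$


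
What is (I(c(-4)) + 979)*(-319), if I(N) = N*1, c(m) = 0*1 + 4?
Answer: -313577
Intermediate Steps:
c(m) = 4 (c(m) = 0 + 4 = 4)
I(N) = N
(I(c(-4)) + 979)*(-319) = (4 + 979)*(-319) = 983*(-319) = -313577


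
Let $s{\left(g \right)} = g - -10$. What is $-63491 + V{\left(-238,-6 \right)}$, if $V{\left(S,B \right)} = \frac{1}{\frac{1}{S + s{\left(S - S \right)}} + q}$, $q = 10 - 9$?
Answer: $- \frac{14412229}{227} \approx -63490.0$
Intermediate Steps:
$s{\left(g \right)} = 10 + g$ ($s{\left(g \right)} = g + 10 = 10 + g$)
$q = 1$ ($q = 10 - 9 = 1$)
$V{\left(S,B \right)} = \frac{1}{1 + \frac{1}{10 + S}}$ ($V{\left(S,B \right)} = \frac{1}{\frac{1}{S + \left(10 + \left(S - S\right)\right)} + 1} = \frac{1}{\frac{1}{S + \left(10 + 0\right)} + 1} = \frac{1}{\frac{1}{S + 10} + 1} = \frac{1}{\frac{1}{10 + S} + 1} = \frac{1}{1 + \frac{1}{10 + S}}$)
$-63491 + V{\left(-238,-6 \right)} = -63491 + \frac{10 - 238}{11 - 238} = -63491 + \frac{1}{-227} \left(-228\right) = -63491 - - \frac{228}{227} = -63491 + \frac{228}{227} = - \frac{14412229}{227}$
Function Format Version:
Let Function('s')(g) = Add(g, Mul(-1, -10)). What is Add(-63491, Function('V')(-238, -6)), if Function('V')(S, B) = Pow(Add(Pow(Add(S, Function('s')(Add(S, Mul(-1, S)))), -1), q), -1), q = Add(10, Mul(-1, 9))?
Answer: Rational(-14412229, 227) ≈ -63490.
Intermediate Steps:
Function('s')(g) = Add(10, g) (Function('s')(g) = Add(g, 10) = Add(10, g))
q = 1 (q = Add(10, -9) = 1)
Function('V')(S, B) = Pow(Add(1, Pow(Add(10, S), -1)), -1) (Function('V')(S, B) = Pow(Add(Pow(Add(S, Add(10, Add(S, Mul(-1, S)))), -1), 1), -1) = Pow(Add(Pow(Add(S, Add(10, 0)), -1), 1), -1) = Pow(Add(Pow(Add(S, 10), -1), 1), -1) = Pow(Add(Pow(Add(10, S), -1), 1), -1) = Pow(Add(1, Pow(Add(10, S), -1)), -1))
Add(-63491, Function('V')(-238, -6)) = Add(-63491, Mul(Pow(Add(11, -238), -1), Add(10, -238))) = Add(-63491, Mul(Pow(-227, -1), -228)) = Add(-63491, Mul(Rational(-1, 227), -228)) = Add(-63491, Rational(228, 227)) = Rational(-14412229, 227)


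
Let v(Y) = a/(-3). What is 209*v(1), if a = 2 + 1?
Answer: -209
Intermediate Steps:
a = 3
v(Y) = -1 (v(Y) = 3/(-3) = 3*(-⅓) = -1)
209*v(1) = 209*(-1) = -209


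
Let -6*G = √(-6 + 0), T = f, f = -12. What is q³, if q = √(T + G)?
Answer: √6*(-72 - I*√6)^(3/2)/36 ≈ -2.1214 + 41.551*I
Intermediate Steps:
T = -12
G = -I*√6/6 (G = -√(-6 + 0)/6 = -I*√6/6 ≈ -0.40825*I)
q = √(-12 - I*√6/6) ≈ 0.05892 - 3.4646*I
q³ = (√(-432 - 6*I*√6)/6)³ = (-432 - 6*I*√6)^(3/2)/216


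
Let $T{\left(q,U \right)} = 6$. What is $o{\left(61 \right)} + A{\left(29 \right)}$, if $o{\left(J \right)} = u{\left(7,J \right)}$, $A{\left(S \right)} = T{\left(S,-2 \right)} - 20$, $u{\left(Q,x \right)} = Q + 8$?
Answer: $1$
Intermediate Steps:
$u{\left(Q,x \right)} = 8 + Q$
$A{\left(S \right)} = -14$ ($A{\left(S \right)} = 6 - 20 = -14$)
$o{\left(J \right)} = 15$ ($o{\left(J \right)} = 8 + 7 = 15$)
$o{\left(61 \right)} + A{\left(29 \right)} = 15 - 14 = 1$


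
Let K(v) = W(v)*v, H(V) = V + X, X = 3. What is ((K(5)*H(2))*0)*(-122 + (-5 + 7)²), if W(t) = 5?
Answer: 0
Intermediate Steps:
H(V) = 3 + V (H(V) = V + 3 = 3 + V)
K(v) = 5*v
((K(5)*H(2))*0)*(-122 + (-5 + 7)²) = (((5*5)*(3 + 2))*0)*(-122 + (-5 + 7)²) = ((25*5)*0)*(-122 + 2²) = (125*0)*(-122 + 4) = 0*(-118) = 0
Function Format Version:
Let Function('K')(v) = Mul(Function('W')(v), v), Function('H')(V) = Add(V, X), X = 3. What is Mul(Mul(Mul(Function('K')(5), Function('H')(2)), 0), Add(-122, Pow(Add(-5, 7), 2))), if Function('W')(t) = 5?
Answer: 0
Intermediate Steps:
Function('H')(V) = Add(3, V) (Function('H')(V) = Add(V, 3) = Add(3, V))
Function('K')(v) = Mul(5, v)
Mul(Mul(Mul(Function('K')(5), Function('H')(2)), 0), Add(-122, Pow(Add(-5, 7), 2))) = Mul(Mul(Mul(Mul(5, 5), Add(3, 2)), 0), Add(-122, Pow(Add(-5, 7), 2))) = Mul(Mul(Mul(25, 5), 0), Add(-122, Pow(2, 2))) = Mul(Mul(125, 0), Add(-122, 4)) = Mul(0, -118) = 0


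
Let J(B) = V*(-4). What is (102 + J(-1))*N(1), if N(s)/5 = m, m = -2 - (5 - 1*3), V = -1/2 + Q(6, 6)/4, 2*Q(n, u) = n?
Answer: -2020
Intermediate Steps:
Q(n, u) = n/2
V = 1/4 (V = -1/2 + ((1/2)*6)/4 = -1*1/2 + 3*(1/4) = -1/2 + 3/4 = 1/4 ≈ 0.25000)
m = -4 (m = -2 - (5 - 3) = -2 - 1*2 = -2 - 2 = -4)
N(s) = -20 (N(s) = 5*(-4) = -20)
J(B) = -1 (J(B) = (1/4)*(-4) = -1)
(102 + J(-1))*N(1) = (102 - 1)*(-20) = 101*(-20) = -2020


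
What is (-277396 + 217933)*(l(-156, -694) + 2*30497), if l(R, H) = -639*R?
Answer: -9554395914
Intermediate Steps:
(-277396 + 217933)*(l(-156, -694) + 2*30497) = (-277396 + 217933)*(-639*(-156) + 2*30497) = -59463*(99684 + 60994) = -59463*160678 = -9554395914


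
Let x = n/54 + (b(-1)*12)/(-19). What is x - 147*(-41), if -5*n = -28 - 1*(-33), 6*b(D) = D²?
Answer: 6183575/1026 ≈ 6026.9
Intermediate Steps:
b(D) = D²/6
n = -1 (n = -(-28 - 1*(-33))/5 = -(-28 + 33)/5 = -⅕*5 = -1)
x = -127/1026 (x = -1/54 + (((⅙)*(-1)²)*12)/(-19) = -1*1/54 + (((⅙)*1)*12)*(-1/19) = -1/54 + ((⅙)*12)*(-1/19) = -1/54 + 2*(-1/19) = -1/54 - 2/19 = -127/1026 ≈ -0.12378)
x - 147*(-41) = -127/1026 - 147*(-41) = -127/1026 + 6027 = 6183575/1026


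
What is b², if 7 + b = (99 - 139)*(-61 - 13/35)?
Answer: 293608225/49 ≈ 5.9920e+6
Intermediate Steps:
b = 17135/7 (b = -7 + (99 - 139)*(-61 - 13/35) = -7 - 40*(-61 - 13*1/35) = -7 - 40*(-61 - 13/35) = -7 - 40*(-2148/35) = -7 + 17184/7 = 17135/7 ≈ 2447.9)
b² = (17135/7)² = 293608225/49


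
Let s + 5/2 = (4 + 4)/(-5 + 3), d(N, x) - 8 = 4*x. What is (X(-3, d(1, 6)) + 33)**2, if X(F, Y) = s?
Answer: 2809/4 ≈ 702.25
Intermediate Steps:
d(N, x) = 8 + 4*x
s = -13/2 (s = -5/2 + (4 + 4)/(-5 + 3) = -5/2 + 8/(-2) = -5/2 + 8*(-1/2) = -5/2 - 4 = -13/2 ≈ -6.5000)
X(F, Y) = -13/2
(X(-3, d(1, 6)) + 33)**2 = (-13/2 + 33)**2 = (53/2)**2 = 2809/4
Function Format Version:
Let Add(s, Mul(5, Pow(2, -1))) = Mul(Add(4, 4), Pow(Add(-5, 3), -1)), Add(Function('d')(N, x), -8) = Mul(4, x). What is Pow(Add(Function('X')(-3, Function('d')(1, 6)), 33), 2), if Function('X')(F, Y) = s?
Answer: Rational(2809, 4) ≈ 702.25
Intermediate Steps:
Function('d')(N, x) = Add(8, Mul(4, x))
s = Rational(-13, 2) (s = Add(Rational(-5, 2), Mul(Add(4, 4), Pow(Add(-5, 3), -1))) = Add(Rational(-5, 2), Mul(8, Pow(-2, -1))) = Add(Rational(-5, 2), Mul(8, Rational(-1, 2))) = Add(Rational(-5, 2), -4) = Rational(-13, 2) ≈ -6.5000)
Function('X')(F, Y) = Rational(-13, 2)
Pow(Add(Function('X')(-3, Function('d')(1, 6)), 33), 2) = Pow(Add(Rational(-13, 2), 33), 2) = Pow(Rational(53, 2), 2) = Rational(2809, 4)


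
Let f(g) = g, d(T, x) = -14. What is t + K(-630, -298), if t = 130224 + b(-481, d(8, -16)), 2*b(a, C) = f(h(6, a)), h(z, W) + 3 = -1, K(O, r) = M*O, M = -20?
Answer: 142822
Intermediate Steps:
K(O, r) = -20*O
h(z, W) = -4 (h(z, W) = -3 - 1 = -4)
b(a, C) = -2 (b(a, C) = (½)*(-4) = -2)
t = 130222 (t = 130224 - 2 = 130222)
t + K(-630, -298) = 130222 - 20*(-630) = 130222 + 12600 = 142822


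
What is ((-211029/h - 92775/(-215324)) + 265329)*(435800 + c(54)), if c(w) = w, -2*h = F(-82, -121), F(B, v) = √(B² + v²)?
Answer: 12450560551888917/107662 + 183955667532*√21365/21365 ≈ 1.1690e+11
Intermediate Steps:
h = -√21365/2 (h = -√((-82)² + (-121)²)/2 = -√(6724 + 14641)/2 = -√21365/2 ≈ -73.084)
((-211029/h - 92775/(-215324)) + 265329)*(435800 + c(54)) = ((-211029*(-2*√21365/21365) - 92775/(-215324)) + 265329)*(435800 + 54) = ((-(-422058)*√21365/21365 - 92775*(-1/215324)) + 265329)*435854 = ((422058*√21365/21365 + 92775/215324) + 265329)*435854 = ((92775/215324 + 422058*√21365/21365) + 265329)*435854 = (57131794371/215324 + 422058*√21365/21365)*435854 = 12450560551888917/107662 + 183955667532*√21365/21365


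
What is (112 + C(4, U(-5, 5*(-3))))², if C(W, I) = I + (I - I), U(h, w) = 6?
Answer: 13924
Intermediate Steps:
C(W, I) = I (C(W, I) = I + 0 = I)
(112 + C(4, U(-5, 5*(-3))))² = (112 + 6)² = 118² = 13924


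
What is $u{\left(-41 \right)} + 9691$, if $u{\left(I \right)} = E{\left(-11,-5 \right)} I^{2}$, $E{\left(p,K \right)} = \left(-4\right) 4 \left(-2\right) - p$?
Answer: $81974$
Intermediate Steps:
$E{\left(p,K \right)} = 32 - p$ ($E{\left(p,K \right)} = \left(-16\right) \left(-2\right) - p = 32 - p$)
$u{\left(I \right)} = 43 I^{2}$ ($u{\left(I \right)} = \left(32 - -11\right) I^{2} = \left(32 + 11\right) I^{2} = 43 I^{2}$)
$u{\left(-41 \right)} + 9691 = 43 \left(-41\right)^{2} + 9691 = 43 \cdot 1681 + 9691 = 72283 + 9691 = 81974$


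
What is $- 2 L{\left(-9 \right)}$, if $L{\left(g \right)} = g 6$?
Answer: $108$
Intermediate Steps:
$L{\left(g \right)} = 6 g$
$- 2 L{\left(-9 \right)} = - 2 \cdot 6 \left(-9\right) = \left(-2\right) \left(-54\right) = 108$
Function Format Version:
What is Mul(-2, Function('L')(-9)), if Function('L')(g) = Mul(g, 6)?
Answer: 108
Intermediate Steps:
Function('L')(g) = Mul(6, g)
Mul(-2, Function('L')(-9)) = Mul(-2, Mul(6, -9)) = Mul(-2, -54) = 108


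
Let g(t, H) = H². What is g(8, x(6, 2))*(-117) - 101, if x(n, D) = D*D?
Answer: -1973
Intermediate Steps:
x(n, D) = D²
g(8, x(6, 2))*(-117) - 101 = (2²)²*(-117) - 101 = 4²*(-117) - 101 = 16*(-117) - 101 = -1872 - 101 = -1973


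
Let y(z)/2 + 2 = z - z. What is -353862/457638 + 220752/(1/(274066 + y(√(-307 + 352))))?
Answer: 4614496258917375/76273 ≈ 6.0500e+10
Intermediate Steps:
y(z) = -4 (y(z) = -4 + 2*(z - z) = -4 + 2*0 = -4 + 0 = -4)
-353862/457638 + 220752/(1/(274066 + y(√(-307 + 352)))) = -353862/457638 + 220752/(1/(274066 - 4)) = -353862*1/457638 + 220752/(1/274062) = -58977/76273 + 220752/(1/274062) = -58977/76273 + 220752*274062 = -58977/76273 + 60499734624 = 4614496258917375/76273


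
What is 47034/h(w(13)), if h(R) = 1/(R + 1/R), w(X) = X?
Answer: 615060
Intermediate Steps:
47034/h(w(13)) = 47034/((13/(1 + 13**2))) = 47034/((13/(1 + 169))) = 47034/((13/170)) = 47034/((13*(1/170))) = 47034/(13/170) = 47034*(170/13) = 615060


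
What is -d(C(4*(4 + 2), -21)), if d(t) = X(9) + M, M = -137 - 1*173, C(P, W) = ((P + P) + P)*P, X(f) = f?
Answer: 301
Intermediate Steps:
C(P, W) = 3*P² (C(P, W) = (2*P + P)*P = (3*P)*P = 3*P²)
M = -310 (M = -137 - 173 = -310)
d(t) = -301 (d(t) = 9 - 310 = -301)
-d(C(4*(4 + 2), -21)) = -1*(-301) = 301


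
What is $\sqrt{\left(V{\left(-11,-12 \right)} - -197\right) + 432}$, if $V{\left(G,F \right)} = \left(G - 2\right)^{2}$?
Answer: $\sqrt{798} \approx 28.249$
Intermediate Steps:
$V{\left(G,F \right)} = \left(-2 + G\right)^{2}$
$\sqrt{\left(V{\left(-11,-12 \right)} - -197\right) + 432} = \sqrt{\left(\left(-2 - 11\right)^{2} - -197\right) + 432} = \sqrt{\left(\left(-13\right)^{2} + 197\right) + 432} = \sqrt{\left(169 + 197\right) + 432} = \sqrt{366 + 432} = \sqrt{798}$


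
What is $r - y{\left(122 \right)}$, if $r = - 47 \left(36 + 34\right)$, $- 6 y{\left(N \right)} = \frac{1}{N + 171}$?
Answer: $- \frac{5783819}{1758} \approx -3290.0$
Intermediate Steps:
$y{\left(N \right)} = - \frac{1}{6 \left(171 + N\right)}$ ($y{\left(N \right)} = - \frac{1}{6 \left(N + 171\right)} = - \frac{1}{6 \left(171 + N\right)}$)
$r = -3290$ ($r = \left(-47\right) 70 = -3290$)
$r - y{\left(122 \right)} = -3290 - - \frac{1}{1026 + 6 \cdot 122} = -3290 - - \frac{1}{1026 + 732} = -3290 - - \frac{1}{1758} = -3290 + \frac{1}{1758} = - \frac{5783819}{1758}$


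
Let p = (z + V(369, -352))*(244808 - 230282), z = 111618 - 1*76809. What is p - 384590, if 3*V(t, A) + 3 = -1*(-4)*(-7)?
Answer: 505100842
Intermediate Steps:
z = 34809 (z = 111618 - 76809 = 34809)
V(t, A) = -31/3 (V(t, A) = -1 + (-1*(-4)*(-7))/3 = -1 + (4*(-7))/3 = -1 + (1/3)*(-28) = -1 - 28/3 = -31/3)
p = 505485432 (p = (34809 - 31/3)*(244808 - 230282) = (104396/3)*14526 = 505485432)
p - 384590 = 505485432 - 384590 = 505100842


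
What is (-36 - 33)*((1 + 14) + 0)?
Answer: -1035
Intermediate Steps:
(-36 - 33)*((1 + 14) + 0) = -69*(15 + 0) = -69*15 = -1035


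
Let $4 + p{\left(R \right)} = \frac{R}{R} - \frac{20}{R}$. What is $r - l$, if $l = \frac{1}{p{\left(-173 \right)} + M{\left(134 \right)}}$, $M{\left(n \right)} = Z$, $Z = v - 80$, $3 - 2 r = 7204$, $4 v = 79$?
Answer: $- \frac{314603105}{87378} \approx -3600.5$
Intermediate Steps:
$v = \frac{79}{4}$ ($v = \frac{1}{4} \cdot 79 = \frac{79}{4} \approx 19.75$)
$r = - \frac{7201}{2}$ ($r = \frac{3}{2} - 3602 = - \frac{7201}{2} \approx -3600.5$)
$p{\left(R \right)} = -3 - \frac{20}{R}$ ($p{\left(R \right)} = -4 - \left(\frac{20}{R} - \frac{R}{R}\right) = -4 + \left(1 - \frac{20}{R}\right) = -3 - \frac{20}{R}$)
$Z = - \frac{241}{4}$ ($Z = \frac{79}{4} - 80 = - \frac{241}{4} \approx -60.25$)
$M{\left(n \right)} = - \frac{241}{4}$
$l = - \frac{692}{43689}$ ($l = \frac{1}{\left(-3 - \frac{20}{-173}\right) - \frac{241}{4}} = \frac{1}{\left(-3 - - \frac{20}{173}\right) - \frac{241}{4}} = \frac{1}{\left(-3 + \frac{20}{173}\right) - \frac{241}{4}} = \frac{1}{- \frac{499}{173} - \frac{241}{4}} = \frac{1}{- \frac{43689}{692}} = - \frac{692}{43689} \approx -0.015839$)
$r - l = - \frac{7201}{2} - - \frac{692}{43689} = - \frac{7201}{2} + \frac{692}{43689} = - \frac{314603105}{87378}$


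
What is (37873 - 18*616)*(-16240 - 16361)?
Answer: -873217785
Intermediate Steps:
(37873 - 18*616)*(-16240 - 16361) = (37873 - 11088)*(-32601) = 26785*(-32601) = -873217785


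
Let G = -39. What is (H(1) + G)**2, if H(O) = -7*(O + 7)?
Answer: 9025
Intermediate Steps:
H(O) = -49 - 7*O (H(O) = -7*(7 + O) = -49 - 7*O)
(H(1) + G)**2 = ((-49 - 7*1) - 39)**2 = ((-49 - 7) - 39)**2 = (-56 - 39)**2 = (-95)**2 = 9025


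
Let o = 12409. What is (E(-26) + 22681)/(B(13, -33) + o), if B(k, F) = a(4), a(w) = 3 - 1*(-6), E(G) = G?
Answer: 22655/12418 ≈ 1.8244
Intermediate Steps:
a(w) = 9 (a(w) = 3 + 6 = 9)
B(k, F) = 9
(E(-26) + 22681)/(B(13, -33) + o) = (-26 + 22681)/(9 + 12409) = 22655/12418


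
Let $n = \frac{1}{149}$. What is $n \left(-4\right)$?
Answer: $- \frac{4}{149} \approx -0.026846$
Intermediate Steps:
$n = \frac{1}{149} \approx 0.0067114$
$n \left(-4\right) = \frac{1}{149} \left(-4\right) = - \frac{4}{149}$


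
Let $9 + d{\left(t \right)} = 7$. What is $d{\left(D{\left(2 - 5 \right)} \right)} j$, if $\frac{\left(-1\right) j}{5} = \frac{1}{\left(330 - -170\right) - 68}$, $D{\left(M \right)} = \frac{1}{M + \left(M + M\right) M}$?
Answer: $\frac{5}{216} \approx 0.023148$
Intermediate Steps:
$D{\left(M \right)} = \frac{1}{M + 2 M^{2}}$ ($D{\left(M \right)} = \frac{1}{M + 2 M M} = \frac{1}{M + 2 M^{2}}$)
$d{\left(t \right)} = -2$ ($d{\left(t \right)} = -9 + 7 = -2$)
$j = - \frac{5}{432}$ ($j = - \frac{5}{\left(330 - -170\right) - 68} = - \frac{5}{\left(330 + 170\right) - 68} = - \frac{5}{500 - 68} = - \frac{5}{432} \approx -0.011574$)
$d{\left(D{\left(2 - 5 \right)} \right)} j = \left(-2\right) \left(- \frac{5}{432}\right) = \frac{5}{216}$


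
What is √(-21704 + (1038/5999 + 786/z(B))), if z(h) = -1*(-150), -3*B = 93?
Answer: I*√19522219240419/29995 ≈ 147.3*I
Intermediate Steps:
B = -31 (B = -⅓*93 = -31)
z(h) = 150
√(-21704 + (1038/5999 + 786/z(B))) = √(-21704 + (1038/5999 + 786/150)) = √(-21704 + (1038*(1/5999) + 786*(1/150))) = √(-21704 + (1038/5999 + 131/25)) = √(-21704 + 811819/149975) = √(-3254245581/149975) = I*√19522219240419/29995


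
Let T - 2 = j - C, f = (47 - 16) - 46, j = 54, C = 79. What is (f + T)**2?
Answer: 1444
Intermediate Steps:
f = -15 (f = 31 - 46 = -15)
T = -23 (T = 2 + (54 - 1*79) = 2 + (54 - 79) = 2 - 25 = -23)
(f + T)**2 = (-15 - 23)**2 = (-38)**2 = 1444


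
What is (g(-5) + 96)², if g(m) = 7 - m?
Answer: 11664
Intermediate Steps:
(g(-5) + 96)² = ((7 - 1*(-5)) + 96)² = ((7 + 5) + 96)² = (12 + 96)² = 108² = 11664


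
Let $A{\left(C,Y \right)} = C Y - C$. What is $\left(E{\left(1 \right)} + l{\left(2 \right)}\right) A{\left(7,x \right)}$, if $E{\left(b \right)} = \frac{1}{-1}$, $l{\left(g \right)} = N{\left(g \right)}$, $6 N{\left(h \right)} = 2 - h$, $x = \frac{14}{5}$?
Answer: $- \frac{63}{5} \approx -12.6$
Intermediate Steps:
$x = \frac{14}{5}$ ($x = 14 \cdot \frac{1}{5} = \frac{14}{5} \approx 2.8$)
$N{\left(h \right)} = \frac{1}{3} - \frac{h}{6}$ ($N{\left(h \right)} = \frac{2 - h}{6} = \frac{1}{3} - \frac{h}{6}$)
$A{\left(C,Y \right)} = - C + C Y$
$l{\left(g \right)} = \frac{1}{3} - \frac{g}{6}$
$E{\left(b \right)} = -1$
$\left(E{\left(1 \right)} + l{\left(2 \right)}\right) A{\left(7,x \right)} = \left(-1 + \left(\frac{1}{3} - \frac{1}{3}\right)\right) 7 \left(-1 + \frac{14}{5}\right) = \left(-1 + \left(\frac{1}{3} - \frac{1}{3}\right)\right) 7 \cdot \frac{9}{5} = \left(-1 + 0\right) \frac{63}{5} = \left(-1\right) \frac{63}{5} = - \frac{63}{5}$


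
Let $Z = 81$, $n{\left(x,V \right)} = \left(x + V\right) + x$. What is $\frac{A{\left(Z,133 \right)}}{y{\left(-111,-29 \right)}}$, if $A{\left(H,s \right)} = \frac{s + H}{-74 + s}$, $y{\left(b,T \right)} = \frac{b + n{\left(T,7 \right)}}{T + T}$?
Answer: $\frac{6206}{4779} \approx 1.2986$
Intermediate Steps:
$n{\left(x,V \right)} = V + 2 x$ ($n{\left(x,V \right)} = \left(V + x\right) + x = V + 2 x$)
$y{\left(b,T \right)} = \frac{7 + b + 2 T}{2 T}$ ($y{\left(b,T \right)} = \frac{b + \left(7 + 2 T\right)}{T + T} = \frac{7 + b + 2 T}{2 T}$)
$A{\left(H,s \right)} = \frac{H + s}{-74 + s}$
$\frac{A{\left(Z,133 \right)}}{y{\left(-111,-29 \right)}} = \frac{\frac{1}{-74 + 133} \left(81 + 133\right)}{\frac{1}{2} \frac{1}{-29} \left(7 - 111 + 2 \left(-29\right)\right)} = \frac{\frac{1}{59} \cdot 214}{\frac{1}{2} \left(- \frac{1}{29}\right) \left(7 - 111 - 58\right)} = \frac{\frac{1}{59} \cdot 214}{\frac{1}{2} \left(- \frac{1}{29}\right) \left(-162\right)} = \frac{214}{59 \cdot \frac{81}{29}} = \frac{214}{59} \cdot \frac{29}{81} = \frac{6206}{4779}$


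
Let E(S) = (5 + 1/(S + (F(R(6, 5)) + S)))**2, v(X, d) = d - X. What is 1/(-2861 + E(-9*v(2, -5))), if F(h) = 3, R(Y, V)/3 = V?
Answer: -16641/47192585 ≈ -0.00035262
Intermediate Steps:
R(Y, V) = 3*V
E(S) = (5 + 1/(3 + 2*S))**2 (E(S) = (5 + 1/(S + (3 + S)))**2 = (5 + 1/(3 + 2*S))**2)
1/(-2861 + E(-9*v(2, -5))) = 1/(-2861 + 4*(8 + 5*(-9*(-5 - 1*2)))**2/(3 + 2*(-9*(-5 - 1*2)))**2) = 1/(-2861 + 4*(8 + 5*(-9*(-5 - 2)))**2/(3 + 2*(-9*(-5 - 2)))**2) = 1/(-2861 + 4*(8 + 5*(-9*(-7)))**2/(3 + 2*(-9*(-7)))**2) = 1/(-2861 + 4*(8 + 5*63)**2/(3 + 2*63)**2) = 1/(-2861 + 4*(8 + 315)**2/(3 + 126)**2) = 1/(-2861 + 4*323**2/129**2) = 1/(-2861 + 4*(1/16641)*104329) = 1/(-2861 + 417316/16641) = 1/(-47192585/16641) = -16641/47192585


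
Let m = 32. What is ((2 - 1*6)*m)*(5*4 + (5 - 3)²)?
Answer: -3072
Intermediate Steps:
((2 - 1*6)*m)*(5*4 + (5 - 3)²) = ((2 - 1*6)*32)*(5*4 + (5 - 3)²) = ((2 - 6)*32)*(20 + 2²) = (-4*32)*(20 + 4) = -128*24 = -3072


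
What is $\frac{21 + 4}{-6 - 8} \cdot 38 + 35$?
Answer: $- \frac{230}{7} \approx -32.857$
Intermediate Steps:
$\frac{21 + 4}{-6 - 8} \cdot 38 + 35 = \frac{25}{-14} \cdot 38 + 35 = 25 \left(- \frac{1}{14}\right) 38 + 35 = \left(- \frac{25}{14}\right) 38 + 35 = - \frac{475}{7} + 35 = - \frac{230}{7}$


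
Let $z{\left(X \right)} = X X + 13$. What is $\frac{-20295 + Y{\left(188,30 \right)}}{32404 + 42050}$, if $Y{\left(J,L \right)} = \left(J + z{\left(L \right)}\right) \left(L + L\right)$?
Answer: $\frac{15255}{24818} \approx 0.61467$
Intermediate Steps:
$z{\left(X \right)} = 13 + X^{2}$ ($z{\left(X \right)} = X^{2} + 13 = 13 + X^{2}$)
$Y{\left(J,L \right)} = 2 L \left(13 + J + L^{2}\right)$ ($Y{\left(J,L \right)} = \left(J + \left(13 + L^{2}\right)\right) \left(L + L\right) = \left(13 + J + L^{2}\right) 2 L = 2 L \left(13 + J + L^{2}\right)$)
$\frac{-20295 + Y{\left(188,30 \right)}}{32404 + 42050} = \frac{-20295 + 2 \cdot 30 \left(13 + 188 + 30^{2}\right)}{32404 + 42050} = \frac{-20295 + 2 \cdot 30 \left(13 + 188 + 900\right)}{74454} = \left(-20295 + 2 \cdot 30 \cdot 1101\right) \frac{1}{74454} = \left(-20295 + 66060\right) \frac{1}{74454} = 45765 \cdot \frac{1}{74454} = \frac{15255}{24818}$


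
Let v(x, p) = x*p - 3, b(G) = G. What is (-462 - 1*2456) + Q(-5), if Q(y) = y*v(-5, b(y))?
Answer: -3028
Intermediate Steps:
v(x, p) = -3 + p*x (v(x, p) = p*x - 3 = -3 + p*x)
Q(y) = y*(-3 - 5*y) (Q(y) = y*(-3 + y*(-5)) = y*(-3 - 5*y))
(-462 - 1*2456) + Q(-5) = (-462 - 1*2456) - 5*(-3 - 5*(-5)) = (-462 - 2456) - 5*(-3 + 25) = -2918 - 5*22 = -2918 - 110 = -3028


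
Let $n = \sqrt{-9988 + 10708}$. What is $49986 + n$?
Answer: $49986 + 12 \sqrt{5} \approx 50013.0$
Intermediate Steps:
$n = 12 \sqrt{5}$ ($n = \sqrt{720} = 12 \sqrt{5} \approx 26.833$)
$49986 + n = 49986 + 12 \sqrt{5}$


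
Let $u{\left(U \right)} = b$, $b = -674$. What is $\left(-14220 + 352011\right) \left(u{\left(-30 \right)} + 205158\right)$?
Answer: $69072854844$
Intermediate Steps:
$u{\left(U \right)} = -674$
$\left(-14220 + 352011\right) \left(u{\left(-30 \right)} + 205158\right) = \left(-14220 + 352011\right) \left(-674 + 205158\right) = 337791 \cdot 204484 = 69072854844$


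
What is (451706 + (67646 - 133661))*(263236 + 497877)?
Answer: 293554434083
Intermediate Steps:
(451706 + (67646 - 133661))*(263236 + 497877) = (451706 - 66015)*761113 = 385691*761113 = 293554434083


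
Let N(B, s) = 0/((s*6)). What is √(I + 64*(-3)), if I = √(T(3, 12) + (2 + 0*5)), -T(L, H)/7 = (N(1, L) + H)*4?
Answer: √(-192 + I*√334) ≈ 0.65872 + 13.872*I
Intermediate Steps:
N(B, s) = 0 (N(B, s) = 0/((6*s)) = 0*(1/(6*s)) = 0)
T(L, H) = -28*H (T(L, H) = -7*(0 + H)*4 = -7*H*4 = -28*H)
I = I*√334 (I = √(-28*12 + (2 + 0*5)) = √(-336 + (2 + 0)) = √(-336 + 2) = √(-334) = I*√334 ≈ 18.276*I)
√(I + 64*(-3)) = √(I*√334 + 64*(-3)) = √(I*√334 - 192) = √(-192 + I*√334)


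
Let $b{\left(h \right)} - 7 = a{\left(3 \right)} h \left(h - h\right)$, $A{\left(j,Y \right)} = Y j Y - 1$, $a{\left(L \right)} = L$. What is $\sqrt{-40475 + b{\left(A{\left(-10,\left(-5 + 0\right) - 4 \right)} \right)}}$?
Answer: $2 i \sqrt{10117} \approx 201.17 i$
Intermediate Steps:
$A{\left(j,Y \right)} = -1 + j Y^{2}$ ($A{\left(j,Y \right)} = j Y^{2} - 1 = -1 + j Y^{2}$)
$b{\left(h \right)} = 7$ ($b{\left(h \right)} = 7 + 3 h \left(h - h\right) = 7 + 3 h 0 = 7 + 0 = 7$)
$\sqrt{-40475 + b{\left(A{\left(-10,\left(-5 + 0\right) - 4 \right)} \right)}} = \sqrt{-40475 + 7} = \sqrt{-40468} = 2 i \sqrt{10117}$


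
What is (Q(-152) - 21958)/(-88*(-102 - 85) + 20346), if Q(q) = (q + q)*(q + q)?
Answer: 35229/18401 ≈ 1.9145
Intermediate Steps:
Q(q) = 4*q² (Q(q) = (2*q)*(2*q) = 4*q²)
(Q(-152) - 21958)/(-88*(-102 - 85) + 20346) = (4*(-152)² - 21958)/(-88*(-102 - 85) + 20346) = (4*23104 - 21958)/(-88*(-187) + 20346) = (92416 - 21958)/(16456 + 20346) = 70458/36802 = 70458*(1/36802) = 35229/18401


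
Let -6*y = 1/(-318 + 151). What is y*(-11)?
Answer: -11/1002 ≈ -0.010978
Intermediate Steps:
y = 1/1002 (y = -1/(6*(-318 + 151)) = -⅙/(-167) = -⅙*(-1/167) = 1/1002 ≈ 0.00099800)
y*(-11) = (1/1002)*(-11) = -11/1002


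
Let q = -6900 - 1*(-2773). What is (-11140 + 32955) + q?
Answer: 17688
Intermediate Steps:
q = -4127 (q = -6900 + 2773 = -4127)
(-11140 + 32955) + q = (-11140 + 32955) - 4127 = 21815 - 4127 = 17688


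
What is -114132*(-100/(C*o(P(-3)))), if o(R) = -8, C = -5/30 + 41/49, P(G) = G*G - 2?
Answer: -419435100/197 ≈ -2.1291e+6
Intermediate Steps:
P(G) = -2 + G² (P(G) = G² - 2 = -2 + G²)
C = 197/294 (C = -5*1/30 + 41*(1/49) = -⅙ + 41/49 = 197/294 ≈ 0.67007)
-114132*(-100/(C*o(P(-3)))) = -114132/(-8*197/294/(-100)) = -114132/((-788/147*(-1/100))) = -114132/197/3675 = -114132*3675/197 = -419435100/197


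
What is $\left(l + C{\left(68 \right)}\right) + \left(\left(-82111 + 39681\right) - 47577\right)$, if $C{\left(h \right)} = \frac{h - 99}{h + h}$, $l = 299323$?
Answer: $\frac{28466945}{136} \approx 2.0932 \cdot 10^{5}$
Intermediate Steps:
$C{\left(h \right)} = \frac{-99 + h}{2 h}$
$\left(l + C{\left(68 \right)}\right) + \left(\left(-82111 + 39681\right) - 47577\right) = \left(299323 + \frac{-99 + 68}{2 \cdot 68}\right) + \left(\left(-82111 + 39681\right) - 47577\right) = \left(299323 + \frac{1}{2} \cdot \frac{1}{68} \left(-31\right)\right) - 90007 = \left(299323 - \frac{31}{136}\right) - 90007 = \frac{40707897}{136} - 90007 = \frac{28466945}{136}$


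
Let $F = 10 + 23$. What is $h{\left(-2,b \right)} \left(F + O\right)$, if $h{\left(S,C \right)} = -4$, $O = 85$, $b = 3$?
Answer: $-472$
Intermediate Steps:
$F = 33$
$h{\left(-2,b \right)} \left(F + O\right) = - 4 \left(33 + 85\right) = \left(-4\right) 118 = -472$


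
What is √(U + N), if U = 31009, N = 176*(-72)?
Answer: √18337 ≈ 135.41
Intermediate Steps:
N = -12672
√(U + N) = √(31009 - 12672) = √18337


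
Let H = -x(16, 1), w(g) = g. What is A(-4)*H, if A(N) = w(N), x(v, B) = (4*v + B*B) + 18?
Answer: 332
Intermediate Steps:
x(v, B) = 18 + B² + 4*v (x(v, B) = (4*v + B²) + 18 = (B² + 4*v) + 18 = 18 + B² + 4*v)
A(N) = N
H = -83 (H = -(18 + 1² + 4*16) = -(18 + 1 + 64) = -1*83 = -83)
A(-4)*H = -4*(-83) = 332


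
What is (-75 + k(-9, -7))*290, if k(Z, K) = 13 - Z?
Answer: -15370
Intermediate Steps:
(-75 + k(-9, -7))*290 = (-75 + (13 - 1*(-9)))*290 = (-75 + (13 + 9))*290 = (-75 + 22)*290 = -53*290 = -15370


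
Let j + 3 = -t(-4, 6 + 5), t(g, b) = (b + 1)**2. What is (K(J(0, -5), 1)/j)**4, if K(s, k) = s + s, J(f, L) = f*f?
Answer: 0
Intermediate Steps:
J(f, L) = f**2
K(s, k) = 2*s
t(g, b) = (1 + b)**2
j = -147 (j = -3 - (1 + (6 + 5))**2 = -3 - (1 + 11)**2 = -3 - 1*12**2 = -3 - 1*144 = -3 - 144 = -147)
(K(J(0, -5), 1)/j)**4 = ((2*0**2)/(-147))**4 = ((2*0)*(-1/147))**4 = (0*(-1/147))**4 = 0**4 = 0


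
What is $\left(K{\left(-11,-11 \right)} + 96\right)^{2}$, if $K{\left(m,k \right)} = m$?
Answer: $7225$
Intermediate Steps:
$\left(K{\left(-11,-11 \right)} + 96\right)^{2} = \left(-11 + 96\right)^{2} = 85^{2} = 7225$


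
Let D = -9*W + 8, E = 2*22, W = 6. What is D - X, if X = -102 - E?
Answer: 100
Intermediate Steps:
E = 44
D = -46 (D = -9*6 + 8 = -54 + 8 = -46)
X = -146 (X = -102 - 1*44 = -102 - 44 = -146)
D - X = -46 - 1*(-146) = -46 + 146 = 100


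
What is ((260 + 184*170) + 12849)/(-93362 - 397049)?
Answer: -44389/490411 ≈ -0.090514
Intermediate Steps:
((260 + 184*170) + 12849)/(-93362 - 397049) = ((260 + 31280) + 12849)/(-490411) = (31540 + 12849)*(-1/490411) = 44389*(-1/490411) = -44389/490411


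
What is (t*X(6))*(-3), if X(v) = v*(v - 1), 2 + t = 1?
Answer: 90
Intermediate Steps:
t = -1 (t = -2 + 1 = -1)
X(v) = v*(-1 + v)
(t*X(6))*(-3) = -6*(-1 + 6)*(-3) = -6*5*(-3) = -1*30*(-3) = -30*(-3) = 90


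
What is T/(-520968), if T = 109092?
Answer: -9091/43414 ≈ -0.20940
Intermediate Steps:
T/(-520968) = 109092/(-520968) = 109092*(-1/520968) = -9091/43414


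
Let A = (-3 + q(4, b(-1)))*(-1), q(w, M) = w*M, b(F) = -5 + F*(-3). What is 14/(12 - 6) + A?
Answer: 40/3 ≈ 13.333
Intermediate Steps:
b(F) = -5 - 3*F
q(w, M) = M*w
A = 11 (A = (-3 + (-5 - 3*(-1))*4)*(-1) = (-3 + (-5 + 3)*4)*(-1) = (-3 - 2*4)*(-1) = (-3 - 8)*(-1) = -11*(-1) = 11)
14/(12 - 6) + A = 14/(12 - 6) + 11 = 14/6 + 11 = (1/6)*14 + 11 = 7/3 + 11 = 40/3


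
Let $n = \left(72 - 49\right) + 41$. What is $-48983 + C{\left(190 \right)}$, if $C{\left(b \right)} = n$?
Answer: $-48919$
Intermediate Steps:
$n = 64$ ($n = 23 + 41 = 64$)
$C{\left(b \right)} = 64$
$-48983 + C{\left(190 \right)} = -48983 + 64 = -48919$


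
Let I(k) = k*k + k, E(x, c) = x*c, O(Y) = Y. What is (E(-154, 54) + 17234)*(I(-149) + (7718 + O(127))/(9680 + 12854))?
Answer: 2215800226367/11267 ≈ 1.9666e+8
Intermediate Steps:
E(x, c) = c*x
I(k) = k + k**2 (I(k) = k**2 + k = k + k**2)
(E(-154, 54) + 17234)*(I(-149) + (7718 + O(127))/(9680 + 12854)) = (54*(-154) + 17234)*(-149*(1 - 149) + (7718 + 127)/(9680 + 12854)) = (-8316 + 17234)*(-149*(-148) + 7845/22534) = 8918*(22052 + 7845*(1/22534)) = 8918*(22052 + 7845/22534) = 8918*(496927613/22534) = 2215800226367/11267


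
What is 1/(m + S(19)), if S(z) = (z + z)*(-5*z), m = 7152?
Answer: 1/3542 ≈ 0.00028233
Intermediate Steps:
S(z) = -10*z² (S(z) = (2*z)*(-5*z) = -10*z²)
1/(m + S(19)) = 1/(7152 - 10*19²) = 1/(7152 - 10*361) = 1/(7152 - 3610) = 1/3542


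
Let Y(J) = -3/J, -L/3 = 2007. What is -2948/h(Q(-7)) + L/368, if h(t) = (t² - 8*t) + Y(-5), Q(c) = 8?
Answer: -5442383/1104 ≈ -4929.7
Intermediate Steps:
L = -6021 (L = -3*2007 = -6021)
h(t) = ⅗ + t² - 8*t (h(t) = (t² - 8*t) - 3/(-5) = (t² - 8*t) - 3*(-⅕) = (t² - 8*t) + ⅗ = ⅗ + t² - 8*t)
-2948/h(Q(-7)) + L/368 = -2948/(⅗ + 8² - 8*8) - 6021/368 = -2948/(⅗ + 64 - 64) - 6021*1/368 = -2948/⅗ - 6021/368 = -2948*5/3 - 6021/368 = -14740/3 - 6021/368 = -5442383/1104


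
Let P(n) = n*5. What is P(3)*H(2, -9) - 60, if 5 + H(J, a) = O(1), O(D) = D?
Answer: -120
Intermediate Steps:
P(n) = 5*n
H(J, a) = -4 (H(J, a) = -5 + 1 = -4)
P(3)*H(2, -9) - 60 = (5*3)*(-4) - 60 = 15*(-4) - 60 = -60 - 60 = -120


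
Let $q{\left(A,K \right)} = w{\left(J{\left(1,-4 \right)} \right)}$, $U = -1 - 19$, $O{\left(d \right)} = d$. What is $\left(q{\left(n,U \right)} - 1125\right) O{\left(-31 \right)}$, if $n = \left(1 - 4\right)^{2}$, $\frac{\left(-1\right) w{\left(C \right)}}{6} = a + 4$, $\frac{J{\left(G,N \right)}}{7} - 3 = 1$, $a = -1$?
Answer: $35433$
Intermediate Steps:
$J{\left(G,N \right)} = 28$ ($J{\left(G,N \right)} = 21 + 7 \cdot 1 = 21 + 7 = 28$)
$U = -20$
$w{\left(C \right)} = -18$ ($w{\left(C \right)} = - 6 \left(-1 + 4\right) = \left(-6\right) 3 = -18$)
$n = 9$ ($n = \left(-3\right)^{2} = 9$)
$q{\left(A,K \right)} = -18$
$\left(q{\left(n,U \right)} - 1125\right) O{\left(-31 \right)} = \left(-18 - 1125\right) \left(-31\right) = \left(-1143\right) \left(-31\right) = 35433$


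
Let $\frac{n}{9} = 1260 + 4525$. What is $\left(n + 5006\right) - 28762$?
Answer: $28309$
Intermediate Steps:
$n = 52065$ ($n = 9 \left(1260 + 4525\right) = 9 \cdot 5785 = 52065$)
$\left(n + 5006\right) - 28762 = \left(52065 + 5006\right) - 28762 = 57071 - 28762 = 28309$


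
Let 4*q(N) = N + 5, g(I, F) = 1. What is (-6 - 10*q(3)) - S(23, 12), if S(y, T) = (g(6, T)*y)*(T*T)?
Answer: -3338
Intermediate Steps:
q(N) = 5/4 + N/4 (q(N) = (N + 5)/4 = (5 + N)/4 = 5/4 + N/4)
S(y, T) = y*T**2 (S(y, T) = (1*y)*(T*T) = y*T**2)
(-6 - 10*q(3)) - S(23, 12) = (-6 - 10*(5/4 + (1/4)*3)) - 23*12**2 = (-6 - 10*(5/4 + 3/4)) - 23*144 = (-6 - 10*2) - 1*3312 = (-6 - 20) - 3312 = -26 - 3312 = -3338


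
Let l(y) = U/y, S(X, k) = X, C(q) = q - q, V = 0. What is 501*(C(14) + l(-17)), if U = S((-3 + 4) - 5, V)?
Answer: 2004/17 ≈ 117.88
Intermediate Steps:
C(q) = 0
U = -4 (U = (-3 + 4) - 5 = 1 - 5 = -4)
l(y) = -4/y
501*(C(14) + l(-17)) = 501*(0 - 4/(-17)) = 501*(0 - 4*(-1/17)) = 501*(0 + 4/17) = 501*(4/17) = 2004/17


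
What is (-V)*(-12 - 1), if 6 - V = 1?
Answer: 65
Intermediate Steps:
V = 5 (V = 6 - 1*1 = 6 - 1 = 5)
(-V)*(-12 - 1) = (-1*5)*(-12 - 1) = -5*(-13) = 65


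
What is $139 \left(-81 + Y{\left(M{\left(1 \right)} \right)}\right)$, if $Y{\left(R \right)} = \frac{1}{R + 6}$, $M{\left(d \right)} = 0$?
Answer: $- \frac{67415}{6} \approx -11236.0$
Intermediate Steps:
$Y{\left(R \right)} = \frac{1}{6 + R}$
$139 \left(-81 + Y{\left(M{\left(1 \right)} \right)}\right) = 139 \left(-81 + \frac{1}{6 + 0}\right) = 139 \left(-81 + \frac{1}{6}\right) = 139 \left(- \frac{485}{6}\right) = - \frac{67415}{6}$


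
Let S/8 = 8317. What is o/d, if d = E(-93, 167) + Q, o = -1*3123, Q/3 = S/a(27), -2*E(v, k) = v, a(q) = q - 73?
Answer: 15962/21941 ≈ 0.72750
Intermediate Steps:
S = 66536 (S = 8*8317 = 66536)
a(q) = -73 + q
E(v, k) = -v/2
Q = -99804/23 (Q = 3*(66536/(-73 + 27)) = 3*(66536/(-46)) = 3*(66536*(-1/46)) = 3*(-33268/23) = -99804/23 ≈ -4339.3)
o = -3123
d = -197469/46 (d = -1/2*(-93) - 99804/23 = 93/2 - 99804/23 = -197469/46 ≈ -4292.8)
o/d = -3123/(-197469/46) = -3123*(-46/197469) = 15962/21941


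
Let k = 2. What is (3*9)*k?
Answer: 54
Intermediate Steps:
(3*9)*k = (3*9)*2 = 27*2 = 54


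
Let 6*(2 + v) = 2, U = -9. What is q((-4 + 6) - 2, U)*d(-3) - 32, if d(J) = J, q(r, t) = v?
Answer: -27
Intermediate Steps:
v = -5/3 (v = -2 + (⅙)*2 = -2 + ⅓ = -5/3 ≈ -1.6667)
q(r, t) = -5/3
q((-4 + 6) - 2, U)*d(-3) - 32 = -5/3*(-3) - 32 = 5 - 32 = -27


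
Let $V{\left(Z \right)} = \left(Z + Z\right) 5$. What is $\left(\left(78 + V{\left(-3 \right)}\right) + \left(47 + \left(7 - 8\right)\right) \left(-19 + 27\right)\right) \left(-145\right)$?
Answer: $-60320$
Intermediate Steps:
$V{\left(Z \right)} = 10 Z$ ($V{\left(Z \right)} = 2 Z 5 = 10 Z$)
$\left(\left(78 + V{\left(-3 \right)}\right) + \left(47 + \left(7 - 8\right)\right) \left(-19 + 27\right)\right) \left(-145\right) = \left(\left(78 + 10 \left(-3\right)\right) + \left(47 + \left(7 - 8\right)\right) \left(-19 + 27\right)\right) \left(-145\right) = \left(\left(78 - 30\right) + \left(47 + \left(7 - 8\right)\right) 8\right) \left(-145\right) = \left(48 + \left(47 - 1\right) 8\right) \left(-145\right) = \left(48 + 46 \cdot 8\right) \left(-145\right) = \left(48 + 368\right) \left(-145\right) = 416 \left(-145\right) = -60320$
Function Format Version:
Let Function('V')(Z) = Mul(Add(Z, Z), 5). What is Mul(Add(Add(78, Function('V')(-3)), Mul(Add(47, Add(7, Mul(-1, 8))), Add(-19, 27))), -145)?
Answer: -60320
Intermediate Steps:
Function('V')(Z) = Mul(10, Z) (Function('V')(Z) = Mul(Mul(2, Z), 5) = Mul(10, Z))
Mul(Add(Add(78, Function('V')(-3)), Mul(Add(47, Add(7, Mul(-1, 8))), Add(-19, 27))), -145) = Mul(Add(Add(78, Mul(10, -3)), Mul(Add(47, Add(7, Mul(-1, 8))), Add(-19, 27))), -145) = Mul(Add(Add(78, -30), Mul(Add(47, Add(7, -8)), 8)), -145) = Mul(Add(48, Mul(Add(47, -1), 8)), -145) = Mul(Add(48, Mul(46, 8)), -145) = Mul(Add(48, 368), -145) = Mul(416, -145) = -60320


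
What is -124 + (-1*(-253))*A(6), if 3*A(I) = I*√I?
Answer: -124 + 506*√6 ≈ 1115.4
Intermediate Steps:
A(I) = I^(3/2)/3 (A(I) = (I*√I)/3 = I^(3/2)/3)
-124 + (-1*(-253))*A(6) = -124 + (-1*(-253))*(6^(3/2)/3) = -124 + 253*((6*√6)/3) = -124 + 253*(2*√6) = -124 + 506*√6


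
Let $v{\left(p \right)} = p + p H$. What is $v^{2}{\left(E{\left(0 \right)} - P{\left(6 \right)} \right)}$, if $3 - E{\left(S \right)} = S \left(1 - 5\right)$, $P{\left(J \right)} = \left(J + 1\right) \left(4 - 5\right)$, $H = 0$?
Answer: $100$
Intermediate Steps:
$P{\left(J \right)} = -1 - J$ ($P{\left(J \right)} = \left(1 + J\right) \left(-1\right) = -1 - J$)
$E{\left(S \right)} = 3 + 4 S$ ($E{\left(S \right)} = 3 - S \left(1 - 5\right) = 3 - S \left(-4\right) = 3 - - 4 S = 3 + 4 S$)
$v{\left(p \right)} = p$ ($v{\left(p \right)} = p + p 0 = p + 0 = p$)
$v^{2}{\left(E{\left(0 \right)} - P{\left(6 \right)} \right)} = \left(\left(3 + 4 \cdot 0\right) - \left(-1 - 6\right)\right)^{2} = \left(\left(3 + 0\right) - \left(-1 - 6\right)\right)^{2} = \left(3 - -7\right)^{2} = \left(3 + 7\right)^{2} = 10^{2} = 100$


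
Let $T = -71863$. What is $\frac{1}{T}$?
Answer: $- \frac{1}{71863} \approx -1.3915 \cdot 10^{-5}$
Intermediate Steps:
$\frac{1}{T} = \frac{1}{-71863} = - \frac{1}{71863}$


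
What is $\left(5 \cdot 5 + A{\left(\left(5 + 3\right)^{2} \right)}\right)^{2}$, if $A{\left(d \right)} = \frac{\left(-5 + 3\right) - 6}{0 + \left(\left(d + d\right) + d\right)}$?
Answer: $\frac{358801}{576} \approx 622.92$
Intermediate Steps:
$A{\left(d \right)} = - \frac{8}{3 d}$ ($A{\left(d \right)} = \frac{-2 - 6}{0 + \left(2 d + d\right)} = - \frac{8}{0 + 3 d} = - \frac{8}{3 d}$)
$\left(5 \cdot 5 + A{\left(\left(5 + 3\right)^{2} \right)}\right)^{2} = \left(5 \cdot 5 - \frac{8}{3 \left(5 + 3\right)^{2}}\right)^{2} = \left(25 - \frac{8}{3 \cdot 8^{2}}\right)^{2} = \left(25 - \frac{8}{3 \cdot 64}\right)^{2} = \left(25 - \frac{1}{24}\right)^{2} = \left(\frac{599}{24}\right)^{2} = \frac{358801}{576}$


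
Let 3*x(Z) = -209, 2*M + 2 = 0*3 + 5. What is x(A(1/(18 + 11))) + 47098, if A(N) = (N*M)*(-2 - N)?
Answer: 141085/3 ≈ 47028.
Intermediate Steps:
M = 3/2 (M = -1 + (0*3 + 5)/2 = -1 + (0 + 5)/2 = -1 + (½)*5 = -1 + 5/2 = 3/2 ≈ 1.5000)
A(N) = 3*N*(-2 - N)/2 (A(N) = (N*(3/2))*(-2 - N) = (3*N/2)*(-2 - N) = 3*N*(-2 - N)/2)
x(Z) = -209/3 (x(Z) = (⅓)*(-209) = -209/3)
x(A(1/(18 + 11))) + 47098 = -209/3 + 47098 = 141085/3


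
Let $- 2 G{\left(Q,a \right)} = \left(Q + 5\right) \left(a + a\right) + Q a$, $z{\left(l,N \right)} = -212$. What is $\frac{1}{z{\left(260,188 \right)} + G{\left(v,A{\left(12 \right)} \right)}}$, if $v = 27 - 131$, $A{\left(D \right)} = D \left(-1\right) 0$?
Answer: $- \frac{1}{212} \approx -0.004717$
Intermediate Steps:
$A{\left(D \right)} = 0$ ($A{\left(D \right)} = - D 0 = 0$)
$v = -104$ ($v = 27 - 131 = -104$)
$G{\left(Q,a \right)} = - a \left(5 + Q\right) - \frac{Q a}{2}$ ($G{\left(Q,a \right)} = - \frac{\left(Q + 5\right) \left(a + a\right) + Q a}{2} = - \frac{\left(5 + Q\right) 2 a + Q a}{2} = - \frac{2 a \left(5 + Q\right) + Q a}{2} = - \frac{Q a + 2 a \left(5 + Q\right)}{2} = - a \left(5 + Q\right) - \frac{Q a}{2}$)
$\frac{1}{z{\left(260,188 \right)} + G{\left(v,A{\left(12 \right)} \right)}} = \frac{1}{-212 - 0 \left(10 + 3 \left(-104\right)\right)} = \frac{1}{-212 - 0 \left(10 - 312\right)} = \frac{1}{-212 - 0 \left(-302\right)} = \frac{1}{-212 + 0} = \frac{1}{-212} = - \frac{1}{212}$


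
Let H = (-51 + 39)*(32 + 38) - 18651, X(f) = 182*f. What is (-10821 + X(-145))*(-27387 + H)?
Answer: 1744377258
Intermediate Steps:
H = -19491 (H = -12*70 - 18651 = -840 - 18651 = -19491)
(-10821 + X(-145))*(-27387 + H) = (-10821 + 182*(-145))*(-27387 - 19491) = (-10821 - 26390)*(-46878) = -37211*(-46878) = 1744377258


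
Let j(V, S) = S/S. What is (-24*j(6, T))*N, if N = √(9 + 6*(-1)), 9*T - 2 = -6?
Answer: -24*√3 ≈ -41.569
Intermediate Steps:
T = -4/9 (T = 2/9 + (⅑)*(-6) = 2/9 - ⅔ = -4/9 ≈ -0.44444)
N = √3 (N = √(9 - 6) = √3 ≈ 1.7320)
j(V, S) = 1
(-24*j(6, T))*N = (-24*1)*√3 = -24*√3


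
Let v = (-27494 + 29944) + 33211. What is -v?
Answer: -35661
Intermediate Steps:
v = 35661 (v = 2450 + 33211 = 35661)
-v = -1*35661 = -35661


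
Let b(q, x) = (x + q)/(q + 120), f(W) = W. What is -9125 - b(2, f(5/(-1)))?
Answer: -1113247/122 ≈ -9125.0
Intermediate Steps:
b(q, x) = (q + x)/(120 + q)
-9125 - b(2, f(5/(-1))) = -9125 - (2 + 5/(-1))/(120 + 2) = -9125 - (2 + 5*(-1))/122 = -9125 - (2 - 5)/122 = -9125 - (-3)/122 = -9125 - 1*(-3/122) = -9125 + 3/122 = -1113247/122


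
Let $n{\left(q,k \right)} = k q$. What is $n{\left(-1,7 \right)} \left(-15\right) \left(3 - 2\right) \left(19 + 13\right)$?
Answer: $3360$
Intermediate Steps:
$n{\left(-1,7 \right)} \left(-15\right) \left(3 - 2\right) \left(19 + 13\right) = 7 \left(-1\right) \left(-15\right) \left(3 - 2\right) \left(19 + 13\right) = \left(-7\right) \left(-15\right) 1 \cdot 32 = 105 \cdot 32 = 3360$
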